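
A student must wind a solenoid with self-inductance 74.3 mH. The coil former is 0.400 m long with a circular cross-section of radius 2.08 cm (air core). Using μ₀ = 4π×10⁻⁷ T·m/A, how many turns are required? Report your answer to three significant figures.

A = πr² = π(2.080×10^-2 m)² = 1.359×10^-3 m².
From L = μ₀N²A/ℓ, N = √(Lℓ / (μ₀A)).
N = √[(7.430×10^-2)(0.4) / ((4π×10⁻⁷)×1.359×10^-3)] = √(1.740×10^7) ≈ 4171.4.

N ≈ 4170 turns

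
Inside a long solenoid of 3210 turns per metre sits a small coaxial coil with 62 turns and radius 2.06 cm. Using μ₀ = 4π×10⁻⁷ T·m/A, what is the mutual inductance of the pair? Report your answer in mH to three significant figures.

M ≈ 0.333 mH

The outer solenoid produces a uniform field B₁ = μ₀n₁I₁ across the inner coil,
so the flux linkage is N₂Φ = N₂B₁A₂ = μ₀n₁N₂A₂·I₁, giving M = μ₀n₁N₂A₂.
A₂ = πr² = π(2.060×10^-2 m)² = 1.333×10^-3 m².
M = (4π×10⁻⁷)(3210)(62)(1.333×10^-3) = 3.334×10^-4 H.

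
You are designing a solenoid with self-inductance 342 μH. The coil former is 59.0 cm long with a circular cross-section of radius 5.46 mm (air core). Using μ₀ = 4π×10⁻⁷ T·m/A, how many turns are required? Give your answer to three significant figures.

A = πr² = π(5.460×10^-3 m)² = 9.366×10^-5 m².
From L = μ₀N²A/ℓ, N = √(Lℓ / (μ₀A)).
N = √[(3.420×10^-4)(0.59) / ((4π×10⁻⁷)×9.366×10^-5)] = √(1.714×10^6) ≈ 1309.4.

N ≈ 1310 turns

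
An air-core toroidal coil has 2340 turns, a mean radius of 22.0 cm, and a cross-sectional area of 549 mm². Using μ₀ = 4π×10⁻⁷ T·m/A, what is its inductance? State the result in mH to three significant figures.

For a thin toroid, L = μ₀N²A/(2πR).
L = (4π×10⁻⁷)(2340)²(5.490×10^-4) / (2π×0.22 m) = 2.733×10^-3 H.

L ≈ 2.73 mH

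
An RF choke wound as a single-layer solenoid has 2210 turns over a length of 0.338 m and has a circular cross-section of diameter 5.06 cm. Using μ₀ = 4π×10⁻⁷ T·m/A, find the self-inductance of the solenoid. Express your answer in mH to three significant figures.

L ≈ 36.5 mH

A = π(d/2)² = π(2.530×10^-2 m)² = 2.011×10^-3 m².
For a long solenoid, L = μ₀N²A/ℓ.
L = (4π×10⁻⁷)(2210)²(2.011×10^-3)/(0.338 m) = 3.651×10^-2 H.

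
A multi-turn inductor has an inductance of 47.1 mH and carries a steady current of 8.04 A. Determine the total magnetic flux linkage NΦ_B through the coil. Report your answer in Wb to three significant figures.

From L = NΦ_B/I, the flux linkage is NΦ_B = LI.
NΦ_B = (4.710×10^-2 H)(8.04 A) = 0.3787 Wb.

NΦ_B ≈ 0.379 Wb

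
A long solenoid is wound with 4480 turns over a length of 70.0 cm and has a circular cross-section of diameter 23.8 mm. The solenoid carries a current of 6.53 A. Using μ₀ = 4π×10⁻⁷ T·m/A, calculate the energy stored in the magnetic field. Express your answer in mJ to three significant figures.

A = π(d/2)² = π(1.190×10^-2 m)² = 4.449×10^-4 m².
L = μ₀N²A/ℓ = (4π×10⁻⁷)(4480)²(4.449×10^-4)/(0.7) = 1.603×10^-2 H.
U = ½LI² = ½(1.603×10^-2)(6.53)² = 0.3417 J.

U ≈ 342 mJ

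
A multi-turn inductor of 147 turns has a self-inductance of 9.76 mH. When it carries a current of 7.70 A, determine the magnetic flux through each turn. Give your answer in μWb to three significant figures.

From L = NΦ_B/I, the flux per turn is Φ_B = LI/N.
Φ_B = (9.760×10^-3 H)(7.70 A)/147 = 5.112×10^-4 Wb.

Φ_B ≈ 511 μWb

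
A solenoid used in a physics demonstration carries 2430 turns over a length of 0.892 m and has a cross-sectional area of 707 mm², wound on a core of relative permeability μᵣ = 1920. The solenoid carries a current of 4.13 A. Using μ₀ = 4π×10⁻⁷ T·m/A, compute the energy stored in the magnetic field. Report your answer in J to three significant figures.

U ≈ 96.3 J

A = 707 mm² = 7.070×10^-4 m².
L = μ₀μᵣN²A/ℓ = (4π×10⁻⁷)(1920)(2430)²(7.070×10^-4)/(0.892) = 11.29 H.
U = ½LI² = ½(11.29)(4.13)² = 96.3 J.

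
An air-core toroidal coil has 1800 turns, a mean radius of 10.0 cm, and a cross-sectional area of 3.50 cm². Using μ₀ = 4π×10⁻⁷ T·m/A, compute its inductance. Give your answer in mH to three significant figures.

L ≈ 2.27 mH

For a thin toroid, L = μ₀N²A/(2πR).
L = (4π×10⁻⁷)(1800)²(3.500×10^-4) / (2π×0.1 m) = 2.268×10^-3 H.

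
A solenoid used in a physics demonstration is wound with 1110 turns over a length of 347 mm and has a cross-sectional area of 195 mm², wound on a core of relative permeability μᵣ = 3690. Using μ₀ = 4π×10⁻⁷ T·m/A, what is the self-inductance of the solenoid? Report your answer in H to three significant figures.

L ≈ 3.21 H

A = 195 mm² = 1.950×10^-4 m².
For a long solenoid, L = μ₀μᵣN²A/ℓ.
L = (4π×10⁻⁷)(3690)(1110)²(1.950×10^-4)/(0.347 m) = 3.211 H.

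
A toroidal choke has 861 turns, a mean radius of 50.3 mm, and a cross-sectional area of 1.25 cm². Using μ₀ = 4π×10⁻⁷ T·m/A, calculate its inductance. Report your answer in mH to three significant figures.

For a thin toroid, L = μ₀N²A/(2πR).
L = (4π×10⁻⁷)(861)²(1.250×10^-4) / (2π×5.030×10^-2 m) = 3.684×10^-4 H.

L ≈ 0.368 mH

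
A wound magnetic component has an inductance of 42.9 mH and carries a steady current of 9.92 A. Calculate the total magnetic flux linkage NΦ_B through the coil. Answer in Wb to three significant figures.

NΦ_B ≈ 0.426 Wb

From L = NΦ_B/I, the flux linkage is NΦ_B = LI.
NΦ_B = (4.290×10^-2 H)(9.92 A) = 0.4256 Wb.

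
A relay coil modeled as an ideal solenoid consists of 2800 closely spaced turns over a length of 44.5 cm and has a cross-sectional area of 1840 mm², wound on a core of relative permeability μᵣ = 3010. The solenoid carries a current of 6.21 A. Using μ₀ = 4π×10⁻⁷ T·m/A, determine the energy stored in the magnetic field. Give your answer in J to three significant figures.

U ≈ 2360 J

A = 1840 mm² = 1.840×10^-3 m².
L = μ₀μᵣN²A/ℓ = (4π×10⁻⁷)(3010)(2800)²(1.840×10^-3)/(0.445) = 122.6 H.
U = ½LI² = ½(122.6)(6.21)² = 2.364×10^3 J.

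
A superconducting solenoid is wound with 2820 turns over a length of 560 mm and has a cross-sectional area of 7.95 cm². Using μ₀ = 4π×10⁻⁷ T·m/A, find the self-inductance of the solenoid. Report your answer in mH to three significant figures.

L ≈ 14.2 mH

A = 7.95 cm² = 7.950×10^-4 m².
For a long solenoid, L = μ₀N²A/ℓ.
L = (4π×10⁻⁷)(2820)²(7.950×10^-4)/(0.56 m) = 1.419×10^-2 H.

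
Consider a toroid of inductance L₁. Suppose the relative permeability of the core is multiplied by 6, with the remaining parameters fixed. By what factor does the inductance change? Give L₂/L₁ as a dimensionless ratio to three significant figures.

L₂/L₁ = 6.00

For a toroid, L ∝ μᵣN²A/R.
L₂/L₁ = (6) = 6.00.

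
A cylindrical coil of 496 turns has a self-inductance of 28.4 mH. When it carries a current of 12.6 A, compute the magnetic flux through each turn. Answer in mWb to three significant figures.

Φ_B ≈ 0.721 mWb

From L = NΦ_B/I, the flux per turn is Φ_B = LI/N.
Φ_B = (2.840×10^-2 H)(12.6 A)/496 = 7.2145×10^-4 Wb.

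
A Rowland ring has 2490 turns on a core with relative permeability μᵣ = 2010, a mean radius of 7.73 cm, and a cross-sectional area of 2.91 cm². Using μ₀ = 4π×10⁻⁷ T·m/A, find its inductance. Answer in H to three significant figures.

L ≈ 9.38 H

For a thin toroid, L = μ₀μᵣN²A/(2πR).
L = (4π×10⁻⁷)(2010)(2490)²(2.910×10^-4) / (2π×7.730×10^-2 m) = 9.383 H.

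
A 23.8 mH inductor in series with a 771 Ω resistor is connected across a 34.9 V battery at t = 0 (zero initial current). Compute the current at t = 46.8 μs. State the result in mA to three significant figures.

I ≈ 35.3 mA

τ = L/R = 2.380×10^-2/771 = 3.087×10^-5 s; final current I_∞ = ε/R = 34.9/771 = 4.527×10^-2 A.
I(t) = I_∞(1 − e^(−t/τ)) with t/τ = 1.516.
I = (4.527×10^-2)(1 − e^(−1.516)) = 3.533×10^-2 A.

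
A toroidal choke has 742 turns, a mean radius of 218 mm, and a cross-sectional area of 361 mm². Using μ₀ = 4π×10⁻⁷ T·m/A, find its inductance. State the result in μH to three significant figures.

For a thin toroid, L = μ₀N²A/(2πR).
L = (4π×10⁻⁷)(742)²(3.610×10^-4) / (2π×0.218 m) = 1.823×10^-4 H.

L ≈ 182 μH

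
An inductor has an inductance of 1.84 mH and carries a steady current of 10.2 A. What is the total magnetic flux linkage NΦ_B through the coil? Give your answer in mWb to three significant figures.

NΦ_B ≈ 18.8 mWb

From L = NΦ_B/I, the flux linkage is NΦ_B = LI.
NΦ_B = (1.840×10^-3 H)(10.2 A) = 1.877×10^-2 Wb.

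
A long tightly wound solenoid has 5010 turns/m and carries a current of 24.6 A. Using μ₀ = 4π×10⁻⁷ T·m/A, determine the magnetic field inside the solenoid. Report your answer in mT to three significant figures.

Inside a long solenoid, B = μ₀nI.
B = (4π×10⁻⁷)(5.010×10^3 m⁻¹)(24.6 A) = 0.1549 T.

B ≈ 155 mT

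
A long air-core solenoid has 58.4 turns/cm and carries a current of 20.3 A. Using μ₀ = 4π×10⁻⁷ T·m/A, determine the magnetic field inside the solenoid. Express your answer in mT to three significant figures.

B ≈ 149 mT

Inside a long solenoid, B = μ₀nI.
B = (4π×10⁻⁷)(5.840×10^3 m⁻¹)(20.3 A) = 0.149 T.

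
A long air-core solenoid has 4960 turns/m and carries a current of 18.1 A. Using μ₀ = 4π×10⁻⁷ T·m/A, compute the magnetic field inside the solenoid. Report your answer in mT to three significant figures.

B ≈ 113 mT

Inside a long solenoid, B = μ₀nI.
B = (4π×10⁻⁷)(4.960×10^3 m⁻¹)(18.1 A) = 0.1128 T.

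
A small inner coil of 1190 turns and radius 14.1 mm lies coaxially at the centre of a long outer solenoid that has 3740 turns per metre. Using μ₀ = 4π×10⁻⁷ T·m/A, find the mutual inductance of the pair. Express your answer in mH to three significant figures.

M ≈ 3.49 mH

The outer solenoid produces a uniform field B₁ = μ₀n₁I₁ across the inner coil,
so the flux linkage is N₂Φ = N₂B₁A₂ = μ₀n₁N₂A₂·I₁, giving M = μ₀n₁N₂A₂.
A₂ = πr² = π(1.410×10^-2 m)² = 6.246×10^-4 m².
M = (4π×10⁻⁷)(3740)(1190)(6.246×10^-4) = 3.493×10^-3 H.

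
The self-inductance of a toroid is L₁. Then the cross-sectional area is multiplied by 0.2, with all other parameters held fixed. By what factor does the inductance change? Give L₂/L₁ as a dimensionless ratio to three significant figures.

For a toroid, L ∝ μᵣN²A/R.
L₂/L₁ = (0.2) = 0.200.

L₂/L₁ = 0.200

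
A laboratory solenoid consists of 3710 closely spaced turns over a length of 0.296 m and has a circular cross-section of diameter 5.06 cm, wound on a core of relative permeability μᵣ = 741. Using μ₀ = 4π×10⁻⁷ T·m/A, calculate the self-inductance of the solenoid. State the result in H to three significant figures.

L ≈ 87.1 H

A = π(d/2)² = π(2.530×10^-2 m)² = 2.011×10^-3 m².
For a long solenoid, L = μ₀μᵣN²A/ℓ.
L = (4π×10⁻⁷)(741)(3710)²(2.011×10^-3)/(0.296 m) = 87.07 H.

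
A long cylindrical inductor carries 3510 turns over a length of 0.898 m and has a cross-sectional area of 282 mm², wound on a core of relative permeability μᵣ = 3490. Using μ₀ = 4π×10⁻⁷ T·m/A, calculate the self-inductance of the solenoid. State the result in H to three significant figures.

A = 282 mm² = 2.820×10^-4 m².
For a long solenoid, L = μ₀μᵣN²A/ℓ.
L = (4π×10⁻⁷)(3490)(3510)²(2.820×10^-4)/(0.898 m) = 16.97 H.

L ≈ 17.0 H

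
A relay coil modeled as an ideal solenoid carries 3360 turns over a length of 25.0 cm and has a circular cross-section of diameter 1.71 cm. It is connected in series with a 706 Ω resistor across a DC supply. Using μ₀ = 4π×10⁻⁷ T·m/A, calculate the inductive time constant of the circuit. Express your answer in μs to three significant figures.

τ ≈ 18.5 μs

A = π(d/2)² = π(8.550×10^-3 m)² = 2.297×10^-4 m².
L = μ₀N²A/ℓ = (4π×10⁻⁷)(3360)²(2.297×10^-4)/(0.25) = 1.303×10^-2 H.
τ = L/R = (1.303×10^-2)/(706) = 1.846×10^-5 s.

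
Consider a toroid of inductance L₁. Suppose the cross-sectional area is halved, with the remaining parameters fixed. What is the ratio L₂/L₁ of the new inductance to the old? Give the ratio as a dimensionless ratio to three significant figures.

For a toroid, L ∝ μᵣN²A/R.
L₂/L₁ = (0.5) = 0.500.

L₂/L₁ = 0.500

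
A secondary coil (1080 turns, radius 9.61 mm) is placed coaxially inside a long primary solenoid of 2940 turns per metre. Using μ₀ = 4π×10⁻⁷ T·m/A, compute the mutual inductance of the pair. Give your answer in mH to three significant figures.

M ≈ 1.16 mH

The outer solenoid produces a uniform field B₁ = μ₀n₁I₁ across the inner coil,
so the flux linkage is N₂Φ = N₂B₁A₂ = μ₀n₁N₂A₂·I₁, giving M = μ₀n₁N₂A₂.
A₂ = πr² = π(9.610×10^-3 m)² = 2.901×10^-4 m².
M = (4π×10⁻⁷)(2940)(1080)(2.901×10^-4) = 1.158×10^-3 H.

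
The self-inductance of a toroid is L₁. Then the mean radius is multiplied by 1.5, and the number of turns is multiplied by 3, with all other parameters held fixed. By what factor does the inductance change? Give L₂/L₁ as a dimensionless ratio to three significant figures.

For a toroid, L ∝ μᵣN²A/R.
L₂/L₁ = (1.5)^-1 × (3)^2 = 6.00.

L₂/L₁ = 6.00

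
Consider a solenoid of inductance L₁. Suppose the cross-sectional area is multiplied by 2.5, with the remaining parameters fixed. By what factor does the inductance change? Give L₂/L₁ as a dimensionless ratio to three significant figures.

For a solenoid, L ∝ μᵣN²A/ℓ.
L₂/L₁ = (2.5) = 2.50.

L₂/L₁ = 2.50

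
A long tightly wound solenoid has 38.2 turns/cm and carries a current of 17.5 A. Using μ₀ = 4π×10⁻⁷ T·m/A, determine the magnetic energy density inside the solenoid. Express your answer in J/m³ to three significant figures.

B = μ₀nI = (4π×10⁻⁷)(3.820×10^3)(17.5) = 8.401×10^-2 T.
u = B²/(2μ₀) = (8.401×10^-2)²/(2×4π×10⁻⁷) = 2.808×10^3 J/m³.

u ≈ 2810 J/m³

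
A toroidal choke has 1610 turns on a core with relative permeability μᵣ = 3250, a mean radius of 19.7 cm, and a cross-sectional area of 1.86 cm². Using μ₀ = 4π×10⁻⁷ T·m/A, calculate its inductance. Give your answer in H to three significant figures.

For a thin toroid, L = μ₀μᵣN²A/(2πR).
L = (4π×10⁻⁷)(3250)(1610)²(1.860×10^-4) / (2π×0.197 m) = 1.591 H.

L ≈ 1.59 H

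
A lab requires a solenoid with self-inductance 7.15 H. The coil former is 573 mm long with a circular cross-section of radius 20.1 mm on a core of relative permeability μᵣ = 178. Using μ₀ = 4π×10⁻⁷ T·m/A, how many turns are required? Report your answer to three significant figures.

N ≈ 3800 turns

A = πr² = π(2.010×10^-2 m)² = 1.269×10^-3 m².
From L = μ₀μᵣN²A/ℓ, N = √(Lℓ / (μ₀μᵣA)).
N = √[(7.15)(0.573) / ((4π×10⁻⁷)(178)×1.269×10^-3)] = √(1.443×10^7) ≈ 3798.8.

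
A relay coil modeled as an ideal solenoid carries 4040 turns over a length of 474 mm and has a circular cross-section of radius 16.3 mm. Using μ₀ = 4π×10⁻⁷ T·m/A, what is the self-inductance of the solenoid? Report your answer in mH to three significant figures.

A = πr² = π(1.630×10^-2 m)² = 8.347×10^-4 m².
For a long solenoid, L = μ₀N²A/ℓ.
L = (4π×10⁻⁷)(4040)²(8.347×10^-4)/(0.474 m) = 3.612×10^-2 H.

L ≈ 36.1 mH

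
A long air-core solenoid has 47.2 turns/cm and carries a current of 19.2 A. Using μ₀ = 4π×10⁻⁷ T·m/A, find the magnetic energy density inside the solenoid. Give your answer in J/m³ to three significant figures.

B = μ₀nI = (4π×10⁻⁷)(4.720×10^3)(19.2) = 0.1139 T.
u = B²/(2μ₀) = (0.1139)²/(2×4π×10⁻⁷) = 5.160×10^3 J/m³.

u ≈ 5160 J/m³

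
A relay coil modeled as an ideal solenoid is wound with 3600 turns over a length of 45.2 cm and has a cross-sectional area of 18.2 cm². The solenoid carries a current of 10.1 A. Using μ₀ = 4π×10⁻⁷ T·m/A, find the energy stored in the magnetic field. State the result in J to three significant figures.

A = 18.2 cm² = 1.820×10^-3 m².
L = μ₀N²A/ℓ = (4π×10⁻⁷)(3600)²(1.820×10^-3)/(0.452) = 6.558×10^-2 H.
U = ½LI² = ½(6.558×10^-2)(10.1)² = 3.3447 J.

U ≈ 3.34 J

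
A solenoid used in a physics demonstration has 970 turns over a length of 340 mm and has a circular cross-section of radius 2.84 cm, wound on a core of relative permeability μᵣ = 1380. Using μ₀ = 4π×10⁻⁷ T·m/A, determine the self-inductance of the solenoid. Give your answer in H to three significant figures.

L ≈ 12.2 H

A = πr² = π(2.840×10^-2 m)² = 2.534×10^-3 m².
For a long solenoid, L = μ₀μᵣN²A/ℓ.
L = (4π×10⁻⁷)(1380)(970)²(2.534×10^-3)/(0.34 m) = 12.16 H.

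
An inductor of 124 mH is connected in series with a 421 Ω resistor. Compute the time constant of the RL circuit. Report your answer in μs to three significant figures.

τ ≈ 295 μs

τ = L/R = (0.124 H)/(421 Ω) = 2.945×10^-4 s.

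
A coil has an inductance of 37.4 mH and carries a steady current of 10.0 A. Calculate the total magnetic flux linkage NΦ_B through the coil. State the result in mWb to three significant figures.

NΦ_B ≈ 374 mWb

From L = NΦ_B/I, the flux linkage is NΦ_B = LI.
NΦ_B = (3.740×10^-2 H)(10.0 A) = 0.374 Wb.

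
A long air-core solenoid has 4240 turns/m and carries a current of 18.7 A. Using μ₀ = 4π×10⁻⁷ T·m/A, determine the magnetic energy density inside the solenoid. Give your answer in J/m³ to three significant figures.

u ≈ 3950 J/m³

B = μ₀nI = (4π×10⁻⁷)(4.240×10^3)(18.7) = 9.964×10^-2 T.
u = B²/(2μ₀) = (9.964×10^-2)²/(2×4π×10⁻⁷) = 3.950×10^3 J/m³.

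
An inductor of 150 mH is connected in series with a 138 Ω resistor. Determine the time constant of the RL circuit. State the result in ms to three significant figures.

τ = L/R = (0.15 H)/(138 Ω) = 1.087×10^-3 s.

τ ≈ 1.09 ms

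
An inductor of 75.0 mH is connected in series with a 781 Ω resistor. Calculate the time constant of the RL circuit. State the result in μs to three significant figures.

τ ≈ 96.0 μs

τ = L/R = (7.500×10^-2 H)/(781 Ω) = 9.603×10^-5 s.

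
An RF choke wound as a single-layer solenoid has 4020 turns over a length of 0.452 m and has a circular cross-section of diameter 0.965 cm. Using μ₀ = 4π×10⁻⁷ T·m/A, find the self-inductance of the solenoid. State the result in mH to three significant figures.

A = π(d/2)² = π(4.825×10^-3 m)² = 7.314×10^-5 m².
For a long solenoid, L = μ₀N²A/ℓ.
L = (4π×10⁻⁷)(4020)²(7.314×10^-5)/(0.452 m) = 3.286×10^-3 H.

L ≈ 3.29 mH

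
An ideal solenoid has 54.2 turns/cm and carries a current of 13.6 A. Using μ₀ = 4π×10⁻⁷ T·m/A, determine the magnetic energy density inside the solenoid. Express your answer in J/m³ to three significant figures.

u ≈ 3410 J/m³

B = μ₀nI = (4π×10⁻⁷)(5.420×10^3)(13.6) = 9.263×10^-2 T.
u = B²/(2μ₀) = (9.263×10^-2)²/(2×4π×10⁻⁷) = 3.414×10^3 J/m³.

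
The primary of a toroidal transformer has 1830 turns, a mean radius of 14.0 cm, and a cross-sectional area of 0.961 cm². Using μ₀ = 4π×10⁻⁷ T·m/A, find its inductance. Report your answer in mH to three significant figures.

L ≈ 0.460 mH

For a thin toroid, L = μ₀N²A/(2πR).
L = (4π×10⁻⁷)(1830)²(9.610×10^-5) / (2π×0.14 m) = 4.598×10^-4 H.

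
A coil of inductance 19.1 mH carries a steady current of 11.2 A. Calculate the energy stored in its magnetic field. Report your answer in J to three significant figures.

Stored magnetic energy: U = ½LI².
U = ½(1.910×10^-2 H)(11.2 A)² = 1.198 J.

U ≈ 1.20 J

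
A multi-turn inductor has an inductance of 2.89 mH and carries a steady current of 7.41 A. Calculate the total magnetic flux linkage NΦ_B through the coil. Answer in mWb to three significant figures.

NΦ_B ≈ 21.4 mWb

From L = NΦ_B/I, the flux linkage is NΦ_B = LI.
NΦ_B = (2.890×10^-3 H)(7.41 A) = 2.141×10^-2 Wb.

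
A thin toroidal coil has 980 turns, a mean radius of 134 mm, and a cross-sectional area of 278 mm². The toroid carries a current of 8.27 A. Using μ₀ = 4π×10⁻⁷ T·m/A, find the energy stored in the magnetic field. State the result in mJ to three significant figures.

U ≈ 13.6 mJ

L = μ₀N²A/(2πR) = (4π×10⁻⁷)(980)²(2.780×10^-4)/(2π×0.134) = 3.9849×10^-4 H.
U = ½LI² = ½(3.9849×10^-4)(8.27)² = 1.363×10^-2 J.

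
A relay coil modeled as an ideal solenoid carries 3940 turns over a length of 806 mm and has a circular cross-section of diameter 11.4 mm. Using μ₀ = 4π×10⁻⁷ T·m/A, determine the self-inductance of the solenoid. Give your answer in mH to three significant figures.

L ≈ 2.47 mH

A = π(d/2)² = π(5.700×10^-3 m)² = 1.021×10^-4 m².
For a long solenoid, L = μ₀N²A/ℓ.
L = (4π×10⁻⁷)(3940)²(1.021×10^-4)/(0.806 m) = 2.470×10^-3 H.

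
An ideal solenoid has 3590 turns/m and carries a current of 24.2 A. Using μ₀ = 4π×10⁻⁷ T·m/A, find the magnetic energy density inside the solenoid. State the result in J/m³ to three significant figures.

B = μ₀nI = (4π×10⁻⁷)(3.590×10^3)(24.2) = 0.1092 T.
u = B²/(2μ₀) = (0.1092)²/(2×4π×10⁻⁷) = 4.742×10^3 J/m³.

u ≈ 4740 J/m³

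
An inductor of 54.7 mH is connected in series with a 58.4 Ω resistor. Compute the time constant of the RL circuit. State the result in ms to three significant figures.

τ = L/R = (5.470×10^-2 H)/(58.4 Ω) = 9.366×10^-4 s.

τ ≈ 0.937 ms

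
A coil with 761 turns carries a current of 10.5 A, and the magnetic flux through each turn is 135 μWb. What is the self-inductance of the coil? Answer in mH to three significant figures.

L ≈ 9.78 mH

Self-inductance is defined by L = NΦ_B/I (flux linkage over current).
L = (761)(1.350×10^-4 Wb)/(10.5 A) = 9.784×10^-3 H.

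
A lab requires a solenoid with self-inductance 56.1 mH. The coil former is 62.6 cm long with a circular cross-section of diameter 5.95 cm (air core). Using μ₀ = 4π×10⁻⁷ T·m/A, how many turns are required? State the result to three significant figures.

A = π(d/2)² = π(2.975×10^-2 m)² = 2.781×10^-3 m².
From L = μ₀N²A/ℓ, N = √(Lℓ / (μ₀A)).
N = √[(5.610×10^-2)(0.626) / ((4π×10⁻⁷)×2.781×10^-3)] = √(1.005×10^7) ≈ 3170.3.

N ≈ 3170 turns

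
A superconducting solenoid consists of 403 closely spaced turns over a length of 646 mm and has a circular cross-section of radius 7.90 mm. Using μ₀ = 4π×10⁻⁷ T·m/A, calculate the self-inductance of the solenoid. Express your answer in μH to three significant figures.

A = πr² = π(7.900×10^-3 m)² = 1.961×10^-4 m².
For a long solenoid, L = μ₀N²A/ℓ.
L = (4π×10⁻⁷)(403)²(1.961×10^-4)/(0.646 m) = 6.194×10^-5 H.

L ≈ 61.9 μH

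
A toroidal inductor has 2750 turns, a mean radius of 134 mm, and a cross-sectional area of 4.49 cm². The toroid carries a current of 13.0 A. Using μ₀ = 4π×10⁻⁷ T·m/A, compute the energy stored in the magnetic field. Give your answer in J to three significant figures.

U ≈ 0.428 J

L = μ₀N²A/(2πR) = (4π×10⁻⁷)(2750)²(4.490×10^-4)/(2π×0.134) = 5.068×10^-3 H.
U = ½LI² = ½(5.068×10^-3)(13.0)² = 0.4282 J.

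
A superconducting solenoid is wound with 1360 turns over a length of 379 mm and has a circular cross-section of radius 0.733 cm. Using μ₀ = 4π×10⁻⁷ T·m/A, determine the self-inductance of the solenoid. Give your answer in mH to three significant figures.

L ≈ 1.04 mH

A = πr² = π(7.330×10^-3 m)² = 1.688×10^-4 m².
For a long solenoid, L = μ₀N²A/ℓ.
L = (4π×10⁻⁷)(1360)²(1.688×10^-4)/(0.379 m) = 1.035×10^-3 H.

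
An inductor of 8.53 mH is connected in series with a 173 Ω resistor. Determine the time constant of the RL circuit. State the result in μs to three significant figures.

τ ≈ 49.3 μs

τ = L/R = (8.530×10^-3 H)/(173 Ω) = 4.931×10^-5 s.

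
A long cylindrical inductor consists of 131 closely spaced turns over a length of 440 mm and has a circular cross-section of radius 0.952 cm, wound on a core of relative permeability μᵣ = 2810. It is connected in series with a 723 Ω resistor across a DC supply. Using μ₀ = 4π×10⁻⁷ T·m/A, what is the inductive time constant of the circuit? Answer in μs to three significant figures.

A = πr² = π(9.520×10^-3 m)² = 2.847×10^-4 m².
L = μ₀μᵣN²A/ℓ = (4π×10⁻⁷)(2810)(131)²(2.847×10^-4)/(0.44) = 3.921×10^-2 H.
τ = L/R = (3.921×10^-2)/(723) = 5.424×10^-5 s.

τ ≈ 54.2 μs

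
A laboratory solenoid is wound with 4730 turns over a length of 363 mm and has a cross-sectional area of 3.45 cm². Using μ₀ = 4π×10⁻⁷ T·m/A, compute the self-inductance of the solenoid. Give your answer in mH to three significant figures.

A = 3.45 cm² = 3.450×10^-4 m².
For a long solenoid, L = μ₀N²A/ℓ.
L = (4π×10⁻⁷)(4730)²(3.450×10^-4)/(0.363 m) = 2.672×10^-2 H.

L ≈ 26.7 mH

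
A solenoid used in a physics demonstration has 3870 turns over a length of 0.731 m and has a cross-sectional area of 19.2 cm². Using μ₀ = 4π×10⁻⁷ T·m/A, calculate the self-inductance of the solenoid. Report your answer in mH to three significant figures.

L ≈ 49.4 mH

A = 19.2 cm² = 1.920×10^-3 m².
For a long solenoid, L = μ₀N²A/ℓ.
L = (4π×10⁻⁷)(3870)²(1.920×10^-3)/(0.731 m) = 4.943×10^-2 H.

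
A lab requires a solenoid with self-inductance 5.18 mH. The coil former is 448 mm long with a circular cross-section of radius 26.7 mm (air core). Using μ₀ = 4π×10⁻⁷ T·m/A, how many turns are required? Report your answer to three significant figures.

N ≈ 908 turns

A = πr² = π(2.670×10^-2 m)² = 2.240×10^-3 m².
From L = μ₀N²A/ℓ, N = √(Lℓ / (μ₀A)).
N = √[(5.180×10^-3)(0.448) / ((4π×10⁻⁷)×2.240×10^-3)] = √(8.246×10^5) ≈ 908.1.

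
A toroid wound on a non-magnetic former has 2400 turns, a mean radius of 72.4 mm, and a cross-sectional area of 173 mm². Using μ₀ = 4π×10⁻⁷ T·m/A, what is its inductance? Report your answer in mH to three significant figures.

L ≈ 2.75 mH

For a thin toroid, L = μ₀N²A/(2πR).
L = (4π×10⁻⁷)(2400)²(1.730×10^-4) / (2π×7.240×10^-2 m) = 2.753×10^-3 H.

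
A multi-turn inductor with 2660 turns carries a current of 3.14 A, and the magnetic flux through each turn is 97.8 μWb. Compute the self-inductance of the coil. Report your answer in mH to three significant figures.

Self-inductance is defined by L = NΦ_B/I (flux linkage over current).
L = (2660)(9.780×10^-5 Wb)/(3.14 A) = 8.28497×10^-2 H.

L ≈ 82.8 mH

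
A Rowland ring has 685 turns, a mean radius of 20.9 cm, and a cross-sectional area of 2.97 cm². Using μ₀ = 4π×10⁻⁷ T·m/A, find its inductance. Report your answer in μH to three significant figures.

L ≈ 133 μH

For a thin toroid, L = μ₀N²A/(2πR).
L = (4π×10⁻⁷)(685)²(2.970×10^-4) / (2π×0.209 m) = 1.334×10^-4 H.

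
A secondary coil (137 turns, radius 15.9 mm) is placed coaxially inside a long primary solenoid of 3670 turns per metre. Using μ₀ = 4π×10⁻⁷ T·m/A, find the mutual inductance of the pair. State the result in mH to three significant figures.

M ≈ 0.502 mH

The outer solenoid produces a uniform field B₁ = μ₀n₁I₁ across the inner coil,
so the flux linkage is N₂Φ = N₂B₁A₂ = μ₀n₁N₂A₂·I₁, giving M = μ₀n₁N₂A₂.
A₂ = πr² = π(1.590×10^-2 m)² = 7.942×10^-4 m².
M = (4π×10⁻⁷)(3670)(137)(7.942×10^-4) = 5.018×10^-4 H.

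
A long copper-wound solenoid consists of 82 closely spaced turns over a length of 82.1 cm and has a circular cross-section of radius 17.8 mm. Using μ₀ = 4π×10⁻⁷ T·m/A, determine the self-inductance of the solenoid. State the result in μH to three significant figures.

L ≈ 10.2 μH

A = πr² = π(1.780×10^-2 m)² = 9.954×10^-4 m².
For a long solenoid, L = μ₀N²A/ℓ.
L = (4π×10⁻⁷)(82)²(9.954×10^-4)/(0.821 m) = 1.024×10^-5 H.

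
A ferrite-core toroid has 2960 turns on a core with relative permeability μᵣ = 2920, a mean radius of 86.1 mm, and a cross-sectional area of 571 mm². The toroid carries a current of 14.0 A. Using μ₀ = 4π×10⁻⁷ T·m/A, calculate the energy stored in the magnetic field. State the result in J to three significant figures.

L = μ₀μᵣN²A/(2πR) = (4π×10⁻⁷)(2920)(2960)²(5.710×10^-4)/(2π×8.610×10^-2) = 33.93 H.
U = ½LI² = ½(33.93)(14.0)² = 3.325×10^3 J.

U ≈ 3330 J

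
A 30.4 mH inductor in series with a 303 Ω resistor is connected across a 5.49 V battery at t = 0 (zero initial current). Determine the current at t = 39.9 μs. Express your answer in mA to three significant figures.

τ = L/R = 3.040×10^-2/303 = 1.003×10^-4 s; final current I_∞ = ε/R = 5.49/303 = 1.812×10^-2 A.
I(t) = I_∞(1 − e^(−t/τ)) with t/τ = 0.398.
I = (1.812×10^-2)(1 − e^(−0.398)) = 5.945×10^-3 A.

I ≈ 5.95 mA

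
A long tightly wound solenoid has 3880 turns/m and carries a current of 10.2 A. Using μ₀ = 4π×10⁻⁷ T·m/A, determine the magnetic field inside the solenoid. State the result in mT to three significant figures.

Inside a long solenoid, B = μ₀nI.
B = (4π×10⁻⁷)(3.880×10^3 m⁻¹)(10.2 A) = 4.973×10^-2 T.

B ≈ 49.7 mT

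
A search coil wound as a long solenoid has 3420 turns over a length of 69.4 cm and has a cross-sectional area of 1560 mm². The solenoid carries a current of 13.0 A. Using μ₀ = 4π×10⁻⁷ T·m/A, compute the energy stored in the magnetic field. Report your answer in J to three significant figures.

A = 1560 mm² = 1.560×10^-3 m².
L = μ₀N²A/ℓ = (4π×10⁻⁷)(3420)²(1.560×10^-3)/(0.694) = 3.304×10^-2 H.
U = ½LI² = ½(3.304×10^-2)(13.0)² = 2.792 J.

U ≈ 2.79 J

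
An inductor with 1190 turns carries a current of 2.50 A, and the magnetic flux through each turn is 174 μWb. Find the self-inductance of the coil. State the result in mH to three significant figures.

Self-inductance is defined by L = NΦ_B/I (flux linkage over current).
L = (1190)(1.740×10^-4 Wb)/(2.50 A) = 8.282×10^-2 H.

L ≈ 82.8 mH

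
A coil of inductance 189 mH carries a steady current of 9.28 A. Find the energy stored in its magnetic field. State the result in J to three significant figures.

U ≈ 8.14 J

Stored magnetic energy: U = ½LI².
U = ½(0.189 H)(9.28 A)² = 8.138 J.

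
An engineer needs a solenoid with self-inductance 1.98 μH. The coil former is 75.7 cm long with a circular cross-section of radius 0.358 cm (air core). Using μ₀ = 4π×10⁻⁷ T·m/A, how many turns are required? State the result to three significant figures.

A = πr² = π(3.580×10^-3 m)² = 4.026×10^-5 m².
From L = μ₀N²A/ℓ, N = √(Lℓ / (μ₀A)).
N = √[(1.980×10^-6)(0.757) / ((4π×10⁻⁷)×4.026×10^-5)] = √(2.962×10^4) ≈ 172.1.

N ≈ 172 turns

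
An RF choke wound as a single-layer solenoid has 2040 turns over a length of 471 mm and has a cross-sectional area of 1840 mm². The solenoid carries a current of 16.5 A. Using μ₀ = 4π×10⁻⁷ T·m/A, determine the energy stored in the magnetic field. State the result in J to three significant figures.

U ≈ 2.78 J

A = 1840 mm² = 1.840×10^-3 m².
L = μ₀N²A/ℓ = (4π×10⁻⁷)(2040)²(1.840×10^-3)/(0.471) = 2.043×10^-2 H.
U = ½LI² = ½(2.043×10^-2)(16.5)² = 2.781 J.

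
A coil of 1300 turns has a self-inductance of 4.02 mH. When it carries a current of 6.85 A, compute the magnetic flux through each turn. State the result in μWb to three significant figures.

From L = NΦ_B/I, the flux per turn is Φ_B = LI/N.
Φ_B = (4.020×10^-3 H)(6.85 A)/1300 = 2.118×10^-5 Wb.

Φ_B ≈ 21.2 μWb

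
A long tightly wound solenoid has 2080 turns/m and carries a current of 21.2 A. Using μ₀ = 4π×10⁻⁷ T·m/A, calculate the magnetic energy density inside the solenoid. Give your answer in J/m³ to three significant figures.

u ≈ 1220 J/m³

B = μ₀nI = (4π×10⁻⁷)(2.080×10^3)(21.2) = 5.541×10^-2 T.
u = B²/(2μ₀) = (5.541×10^-2)²/(2×4π×10⁻⁷) = 1.222×10^3 J/m³.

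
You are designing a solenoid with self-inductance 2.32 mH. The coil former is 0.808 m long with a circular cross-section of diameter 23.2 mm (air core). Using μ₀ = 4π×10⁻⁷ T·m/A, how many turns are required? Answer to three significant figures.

A = π(d/2)² = π(1.160×10^-2 m)² = 4.227×10^-4 m².
From L = μ₀N²A/ℓ, N = √(Lℓ / (μ₀A)).
N = √[(2.320×10^-3)(0.808) / ((4π×10⁻⁷)×4.227×10^-4)] = √(3.529×10^6) ≈ 1878.5.

N ≈ 1880 turns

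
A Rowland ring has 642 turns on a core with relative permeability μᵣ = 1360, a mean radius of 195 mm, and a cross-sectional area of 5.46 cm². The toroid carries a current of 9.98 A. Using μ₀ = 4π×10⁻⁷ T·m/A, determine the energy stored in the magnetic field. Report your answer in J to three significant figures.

U ≈ 15.6 J

L = μ₀μᵣN²A/(2πR) = (4π×10⁻⁷)(1360)(642)²(5.460×10^-4)/(2π×0.195) = 0.3139 H.
U = ½LI² = ½(0.3139)(9.98)² = 15.63 J.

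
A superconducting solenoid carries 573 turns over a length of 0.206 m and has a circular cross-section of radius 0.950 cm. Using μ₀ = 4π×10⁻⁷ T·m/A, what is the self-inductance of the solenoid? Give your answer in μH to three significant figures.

L ≈ 568 μH

A = πr² = π(9.500×10^-3 m)² = 2.835×10^-4 m².
For a long solenoid, L = μ₀N²A/ℓ.
L = (4π×10⁻⁷)(573)²(2.835×10^-4)/(0.206 m) = 5.679×10^-4 H.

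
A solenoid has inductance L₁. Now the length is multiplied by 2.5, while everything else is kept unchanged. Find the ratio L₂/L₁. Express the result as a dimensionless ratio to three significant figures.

For a solenoid, L ∝ μᵣN²A/ℓ.
L₂/L₁ = (2.5)^-1 = 0.400.

L₂/L₁ = 0.400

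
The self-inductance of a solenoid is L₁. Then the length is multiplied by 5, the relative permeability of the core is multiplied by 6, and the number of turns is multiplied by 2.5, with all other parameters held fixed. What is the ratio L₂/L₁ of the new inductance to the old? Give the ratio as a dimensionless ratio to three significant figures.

For a solenoid, L ∝ μᵣN²A/ℓ.
L₂/L₁ = (5)^-1 × (6) × (2.5)^2 = 7.50.

L₂/L₁ = 7.50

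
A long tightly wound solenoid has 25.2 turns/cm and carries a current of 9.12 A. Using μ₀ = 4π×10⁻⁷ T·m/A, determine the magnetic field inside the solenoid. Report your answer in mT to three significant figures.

Inside a long solenoid, B = μ₀nI.
B = (4π×10⁻⁷)(2.520×10^3 m⁻¹)(9.12 A) = 2.888×10^-2 T.

B ≈ 28.9 mT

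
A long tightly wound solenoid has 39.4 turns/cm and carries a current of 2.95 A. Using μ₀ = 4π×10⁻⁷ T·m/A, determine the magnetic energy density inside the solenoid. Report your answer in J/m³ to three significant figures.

B = μ₀nI = (4π×10⁻⁷)(3.940×10^3)(2.95) = 1.461×10^-2 T.
u = B²/(2μ₀) = (1.461×10^-2)²/(2×4π×10⁻⁷) = 84.88 J/m³.

u ≈ 84.9 J/m³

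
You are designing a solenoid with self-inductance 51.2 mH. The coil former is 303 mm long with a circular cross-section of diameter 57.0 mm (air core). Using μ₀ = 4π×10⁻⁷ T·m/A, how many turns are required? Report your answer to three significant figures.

A = π(d/2)² = π(2.850×10^-2 m)² = 2.552×10^-3 m².
From L = μ₀N²A/ℓ, N = √(Lℓ / (μ₀A)).
N = √[(5.120×10^-2)(0.303) / ((4π×10⁻⁷)×2.552×10^-3)] = √(4.838×10^6) ≈ 2199.5.

N ≈ 2200 turns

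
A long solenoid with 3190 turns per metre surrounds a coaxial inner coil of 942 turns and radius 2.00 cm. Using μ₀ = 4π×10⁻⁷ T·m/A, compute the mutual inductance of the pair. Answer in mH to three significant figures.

The outer solenoid produces a uniform field B₁ = μ₀n₁I₁ across the inner coil,
so the flux linkage is N₂Φ = N₂B₁A₂ = μ₀n₁N₂A₂·I₁, giving M = μ₀n₁N₂A₂.
A₂ = πr² = π(2.000×10^-2 m)² = 1.257×10^-3 m².
M = (4π×10⁻⁷)(3190)(942)(1.257×10^-3) = 4.745×10^-3 H.

M ≈ 4.75 mH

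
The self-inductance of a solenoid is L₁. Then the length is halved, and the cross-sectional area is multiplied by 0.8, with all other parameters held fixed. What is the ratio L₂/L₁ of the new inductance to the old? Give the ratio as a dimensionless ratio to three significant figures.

For a solenoid, L ∝ μᵣN²A/ℓ.
L₂/L₁ = (0.5)^-1 × (0.8) = 1.60.

L₂/L₁ = 1.60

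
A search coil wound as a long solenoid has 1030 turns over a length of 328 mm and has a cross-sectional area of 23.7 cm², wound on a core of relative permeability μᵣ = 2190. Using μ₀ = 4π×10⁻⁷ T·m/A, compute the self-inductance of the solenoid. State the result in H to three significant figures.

A = 23.7 cm² = 2.370×10^-3 m².
For a long solenoid, L = μ₀μᵣN²A/ℓ.
L = (4π×10⁻⁷)(2190)(1030)²(2.370×10^-3)/(0.328 m) = 21.1 H.

L ≈ 21.1 H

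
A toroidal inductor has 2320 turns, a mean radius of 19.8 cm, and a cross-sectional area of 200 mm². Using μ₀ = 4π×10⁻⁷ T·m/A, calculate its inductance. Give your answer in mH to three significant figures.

L ≈ 1.09 mH

For a thin toroid, L = μ₀N²A/(2πR).
L = (4π×10⁻⁷)(2320)²(2.000×10^-4) / (2π×0.198 m) = 1.087×10^-3 H.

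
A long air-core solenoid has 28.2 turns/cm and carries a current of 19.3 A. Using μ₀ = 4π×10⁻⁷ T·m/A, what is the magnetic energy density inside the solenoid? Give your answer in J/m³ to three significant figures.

u ≈ 1860 J/m³

B = μ₀nI = (4π×10⁻⁷)(2.820×10^3)(19.3) = 6.839×10^-2 T.
u = B²/(2μ₀) = (6.839×10^-2)²/(2×4π×10⁻⁷) = 1.861×10^3 J/m³.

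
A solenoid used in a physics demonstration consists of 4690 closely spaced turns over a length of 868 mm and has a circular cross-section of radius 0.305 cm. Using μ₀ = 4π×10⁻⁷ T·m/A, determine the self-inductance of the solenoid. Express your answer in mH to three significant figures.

L ≈ 0.931 mH

A = πr² = π(3.050×10^-3 m)² = 2.922×10^-5 m².
For a long solenoid, L = μ₀N²A/ℓ.
L = (4π×10⁻⁷)(4690)²(2.922×10^-5)/(0.868 m) = 9.306×10^-4 H.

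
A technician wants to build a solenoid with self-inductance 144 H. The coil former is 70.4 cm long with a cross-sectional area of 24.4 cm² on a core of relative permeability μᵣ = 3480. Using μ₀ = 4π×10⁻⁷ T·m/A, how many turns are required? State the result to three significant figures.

A = 24.4 cm² = 2.440×10^-3 m².
From L = μ₀μᵣN²A/ℓ, N = √(Lℓ / (μ₀μᵣA)).
N = √[(144)(0.704) / ((4π×10⁻⁷)(3480)×2.440×10^-3)] = √(9.501×10^6) ≈ 3082.3.

N ≈ 3080 turns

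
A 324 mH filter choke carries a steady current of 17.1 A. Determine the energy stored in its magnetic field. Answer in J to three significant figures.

Stored magnetic energy: U = ½LI².
U = ½(0.324 H)(17.1 A)² = 47.37 J.

U ≈ 47.4 J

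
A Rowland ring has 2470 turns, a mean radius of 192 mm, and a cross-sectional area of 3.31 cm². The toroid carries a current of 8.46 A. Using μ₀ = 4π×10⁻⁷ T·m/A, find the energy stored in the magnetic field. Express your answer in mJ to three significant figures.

U ≈ 75.3 mJ

L = μ₀N²A/(2πR) = (4π×10⁻⁷)(2470)²(3.310×10^-4)/(2π×0.192) = 2.104×10^-3 H.
U = ½LI² = ½(2.104×10^-3)(8.46)² = 7.528×10^-2 J.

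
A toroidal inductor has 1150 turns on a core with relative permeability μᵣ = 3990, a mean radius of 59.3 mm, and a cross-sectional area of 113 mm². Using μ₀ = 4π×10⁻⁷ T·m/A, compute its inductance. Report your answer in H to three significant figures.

For a thin toroid, L = μ₀μᵣN²A/(2πR).
L = (4π×10⁻⁷)(3990)(1150)²(1.130×10^-4) / (2π×5.930×10^-2 m) = 2.011 H.

L ≈ 2.01 H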